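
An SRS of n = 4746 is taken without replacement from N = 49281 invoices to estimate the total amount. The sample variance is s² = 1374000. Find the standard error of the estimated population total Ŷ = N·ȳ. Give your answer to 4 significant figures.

797100

Var(Ŷ) = N²·Var(ȳ) = N²·(1 − n/N)·s²/n.
f = 4746/49281 = 0.09630486; Var(ȳ) = 0.90369514·1374000/4746 = 261.62603.
Var(Ŷ) = 49281² · 261.62603 = 6.3538941 × 10^11.
SE(Ŷ) = √(6.3538941 × 10^11) = 797100.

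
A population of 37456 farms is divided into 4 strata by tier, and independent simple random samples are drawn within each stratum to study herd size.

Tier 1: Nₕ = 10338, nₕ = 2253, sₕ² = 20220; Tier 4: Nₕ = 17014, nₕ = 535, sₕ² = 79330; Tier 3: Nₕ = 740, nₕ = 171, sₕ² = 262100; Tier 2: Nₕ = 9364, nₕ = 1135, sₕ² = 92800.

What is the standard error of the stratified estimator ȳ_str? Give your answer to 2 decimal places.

Var(ȳ_str) = Σₕ Wₕ²(1 − fₕ)sₕ²/nₕ with Wₕ = Nₕ/N, N = 37456.
Tier 1: Wₕ = 0.27600384; term = 0.27600384²·(1 − 0.21793384)·20220/2253 = 0.53467973.
Tier 4: Wₕ = 0.45423964; term = 0.45423964²·(1 − 0.03144469)·79330/535 = 29.633173.
Tier 3: Wₕ = 0.01975651; term = 0.01975651²·(1 − 0.23108108)·262100/171 = 0.46001512.
Tier 2: Wₕ = 0.25000000; term = 0.25000000²·(1 − 0.12120889)·92800/1135 = 4.4907387.
Sum = 35.118607.
SE = √(35.118607) = 5.93.

5.93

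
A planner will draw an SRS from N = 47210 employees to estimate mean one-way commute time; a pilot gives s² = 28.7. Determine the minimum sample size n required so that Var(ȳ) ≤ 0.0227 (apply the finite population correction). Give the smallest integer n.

Without fpc, n₀ = s²/D = 28.7/0.0227 = 1264.3172.
With fpc, (1 − n/N)·s²/n ≤ D requires n ≥ n₀/(1 + n₀/N) = 1264.3172/(1 + 1264.3172/47210) = 1231.3410.
Rounding up, n = 1232.

1232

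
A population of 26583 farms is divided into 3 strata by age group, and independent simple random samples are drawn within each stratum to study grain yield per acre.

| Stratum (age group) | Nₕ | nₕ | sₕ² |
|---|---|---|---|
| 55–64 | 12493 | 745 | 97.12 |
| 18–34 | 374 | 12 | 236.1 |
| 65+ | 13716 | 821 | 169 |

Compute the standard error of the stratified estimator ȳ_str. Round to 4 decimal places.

Var(ȳ_str) = Σₕ Wₕ²(1 − fₕ)sₕ²/nₕ with Wₕ = Nₕ/N, N = 26583.
55–64: Wₕ = 0.46996201; term = 0.46996201²·(1 − 0.05963339)·97.12/745 = 0.027075413.
18–34: Wₕ = 0.01406914; term = 0.01406914²·(1 − 0.03208556)·236.1/12 = 0.0037695276.
65+: Wₕ = 0.51596885; term = 0.51596885²·(1 − 0.05985710)·169/821 = 0.051521012.
Sum = 0.082365953.
SE = √(0.082365953) = 0.2870.

0.2870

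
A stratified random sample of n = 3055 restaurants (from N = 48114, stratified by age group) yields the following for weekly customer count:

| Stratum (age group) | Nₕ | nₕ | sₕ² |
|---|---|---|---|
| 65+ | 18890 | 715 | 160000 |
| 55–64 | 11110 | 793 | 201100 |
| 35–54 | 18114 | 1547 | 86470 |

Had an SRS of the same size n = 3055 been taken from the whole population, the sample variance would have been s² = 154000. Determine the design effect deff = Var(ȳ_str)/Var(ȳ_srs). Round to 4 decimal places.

Var(ȳ_str) = Σ Wₕ²(1−fₕ)sₕ²/nₕ with Wₕ = Nₕ/48114:
  65+: (18890/48114)²·(1−715/18890)·160000/715 = 33.187718
  55–64: (11110/48114)²·(1−793/11110)·201100/793 = 12.556351
  35–54: (18114/48114)²·(1−1547/18114)·86470/1547 = 7.2458686
  → Var(ȳ_str) = 52.989938.
Var(ȳ_srs) = (1 − 3055/48114)·154000/3055 = 47.208434.
deff = 52.989938 / 47.208434 = 1.1225.

1.1225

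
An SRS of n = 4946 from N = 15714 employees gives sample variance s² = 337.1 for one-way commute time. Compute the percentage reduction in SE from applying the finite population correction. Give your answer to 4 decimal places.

17.2202

f = n/N = 4946/15714 = 0.31475118.
SE_no-fpc = √(s²/n) = 0.26106721; SE_fpc = √((1−f)s²/n) = 0.2161108.
Ratio = √(1−f) = 0.82779757. Reduction = 100·(1 − 0.82779757) = 17.2202%.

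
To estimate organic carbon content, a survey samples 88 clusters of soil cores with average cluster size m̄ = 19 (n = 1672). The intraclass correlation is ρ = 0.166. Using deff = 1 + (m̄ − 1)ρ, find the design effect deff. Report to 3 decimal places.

deff = 1 + (19 − 1)·0.166 = 1 + 2.988 = 3.988.

3.988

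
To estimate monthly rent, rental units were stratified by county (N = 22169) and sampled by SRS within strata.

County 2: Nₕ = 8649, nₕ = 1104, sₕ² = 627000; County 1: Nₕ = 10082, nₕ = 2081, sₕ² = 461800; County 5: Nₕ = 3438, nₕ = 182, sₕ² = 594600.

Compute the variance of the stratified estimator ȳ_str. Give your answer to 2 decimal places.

186.25

Var(ȳ_str) = Σₕ Wₕ²(1 − fₕ)sₕ²/nₕ with Wₕ = Nₕ/N, N = 22169.
County 2: Wₕ = 0.39013938; term = 0.39013938²·(1 − 0.12764481)·627000/1104 = 75.410427.
County 1: Wₕ = 0.45477920; term = 0.45477920²·(1 − 0.20640746)·461800/2081 = 36.42341.
County 5: Wₕ = 0.15508142; term = 0.15508142²·(1 − 0.05293775)·594600/182 = 74.413474.
Sum = 186.24731.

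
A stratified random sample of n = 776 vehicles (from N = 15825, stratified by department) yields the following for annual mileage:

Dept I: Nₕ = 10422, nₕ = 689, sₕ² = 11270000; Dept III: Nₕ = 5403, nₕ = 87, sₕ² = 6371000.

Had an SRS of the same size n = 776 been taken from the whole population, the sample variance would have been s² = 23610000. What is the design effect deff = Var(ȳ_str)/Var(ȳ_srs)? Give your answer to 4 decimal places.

0.5193

Var(ȳ_str) = Σ Wₕ²(1−fₕ)sₕ²/nₕ with Wₕ = Nₕ/15825:
  Dept I: (10422/15825)²·(1−689/10422)·11270000/689 = 6625.4449
  Dept III: (5403/15825)²·(1−87/5403)·6371000/87 = 8398.8699
  → Var(ȳ_str) = 15024.315.
Var(ȳ_srs) = (1 − 776/15825)·23610000/776 = 28933.315.
deff = 15024.315 / 28933.315 = 0.5193.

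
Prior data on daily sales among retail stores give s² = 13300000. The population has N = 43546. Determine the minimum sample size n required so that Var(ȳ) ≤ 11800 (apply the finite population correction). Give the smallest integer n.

1099

Without fpc, n₀ = s²/D = 13300000/11800 = 1127.1186.
With fpc, (1 − n/N)·s²/n ≤ D requires n ≥ n₀/(1 + n₀/N) = 1127.1186/(1 + 1127.1186/43546) = 1098.6810.
Rounding up, n = 1099.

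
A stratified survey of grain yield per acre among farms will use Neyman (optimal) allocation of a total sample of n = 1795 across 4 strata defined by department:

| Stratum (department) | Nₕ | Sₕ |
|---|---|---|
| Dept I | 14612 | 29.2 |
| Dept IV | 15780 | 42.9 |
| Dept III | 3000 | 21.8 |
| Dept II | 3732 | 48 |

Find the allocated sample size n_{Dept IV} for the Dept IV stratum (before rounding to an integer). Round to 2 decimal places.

901.33

Neyman allocation: nₕ = n·NₕSₕ / Σⱼ NⱼSⱼ.
Σ NⱼSⱼ = 14612·29.2 + 15780·42.9 + 3000·21.8 + 3732·48 = 1.3481684 × 10^6.
n_{Dept IV} = 1795·15780·42.9 / (1.3481684 × 10^6) = 901.33.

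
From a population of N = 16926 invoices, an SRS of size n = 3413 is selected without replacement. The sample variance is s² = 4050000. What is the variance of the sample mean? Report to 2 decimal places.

947.36

Under SRS without replacement, Var(ȳ) = (1 − f)·s²/n with f = n/N = 3413/16926 = 0.20164244.
Var(ȳ) = (1 − 0.20164244)·4050000/3413 = 0.79835756·1186.6393 = 947.36247.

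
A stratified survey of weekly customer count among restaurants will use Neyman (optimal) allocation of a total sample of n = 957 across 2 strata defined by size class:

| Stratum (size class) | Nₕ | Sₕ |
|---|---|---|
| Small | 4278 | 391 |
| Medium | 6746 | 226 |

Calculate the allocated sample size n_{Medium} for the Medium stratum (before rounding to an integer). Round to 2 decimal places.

Neyman allocation: nₕ = n·NₕSₕ / Σⱼ NⱼSⱼ.
Σ NⱼSⱼ = 4278·391 + 6746·226 = 3.197294 × 10^6.
n_{Medium} = 957·6746·226 / (3.197294 × 10^6) = 456.34.

456.34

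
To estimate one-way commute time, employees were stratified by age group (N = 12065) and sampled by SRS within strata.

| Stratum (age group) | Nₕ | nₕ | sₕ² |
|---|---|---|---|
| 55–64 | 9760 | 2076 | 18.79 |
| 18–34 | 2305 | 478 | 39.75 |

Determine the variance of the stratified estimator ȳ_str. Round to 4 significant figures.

Var(ȳ_str) = Σₕ Wₕ²(1 − fₕ)sₕ²/nₕ with Wₕ = Nₕ/N, N = 12065.
55–64: Wₕ = 0.80895151; term = 0.80895151²·(1 − 0.21270492)·18.79/2076 = 0.0046631776.
18–34: Wₕ = 0.19104849; term = 0.19104849²·(1 − 0.20737527)·39.75/478 = 0.0024058252.
Sum = 0.0070690028.

0.007069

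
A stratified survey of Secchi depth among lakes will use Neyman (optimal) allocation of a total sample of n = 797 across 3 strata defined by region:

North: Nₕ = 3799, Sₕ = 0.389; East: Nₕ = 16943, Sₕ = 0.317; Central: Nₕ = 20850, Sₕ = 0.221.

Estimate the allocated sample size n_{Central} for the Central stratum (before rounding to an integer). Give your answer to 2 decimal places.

320.55

Neyman allocation: nₕ = n·NₕSₕ / Σⱼ NⱼSⱼ.
Σ NⱼSⱼ = 3799·0.389 + 16943·0.317 + 20850·0.221 = 11456.592.
n_{Central} = 797·20850·0.221 / 11456.592 = 320.55.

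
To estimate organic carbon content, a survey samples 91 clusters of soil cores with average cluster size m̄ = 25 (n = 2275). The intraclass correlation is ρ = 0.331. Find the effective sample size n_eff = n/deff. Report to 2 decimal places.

254.36

deff = 1 + (25 − 1)·0.331 = 1 + 7.944 = 8.944.
n_eff = 2275 / 8.944 = 254.36.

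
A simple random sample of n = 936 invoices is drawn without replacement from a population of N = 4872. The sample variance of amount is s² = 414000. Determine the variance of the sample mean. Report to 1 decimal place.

357.3

Under SRS without replacement, Var(ȳ) = (1 − f)·s²/n with f = n/N = 936/4872 = 0.19211823.
Var(ȳ) = (1 − 0.19211823)·414000/936 = 0.80788177·442.30769 = 357.33232.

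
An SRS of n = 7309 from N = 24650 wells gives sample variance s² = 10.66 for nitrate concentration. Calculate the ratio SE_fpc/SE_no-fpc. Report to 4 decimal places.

f = n/N = 7309/24650 = 0.29651116.
SE_no-fpc = √(s²/n) = 0.038189997; SE_fpc = √((1−f)s²/n) = 0.03203157.
Ratio = √(1−f) = 0.83874242.

0.8387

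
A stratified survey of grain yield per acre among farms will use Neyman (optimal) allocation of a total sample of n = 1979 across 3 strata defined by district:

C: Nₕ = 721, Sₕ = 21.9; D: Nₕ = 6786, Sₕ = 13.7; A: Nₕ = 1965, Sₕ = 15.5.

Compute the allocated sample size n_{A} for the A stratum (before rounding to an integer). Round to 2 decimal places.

Neyman allocation: nₕ = n·NₕSₕ / Σⱼ NⱼSⱼ.
Σ NⱼSⱼ = 721·21.9 + 6786·13.7 + 1965·15.5 = 139215.6.
n_{A} = 1979·1965·15.5 / 139215.6 = 432.96.

432.96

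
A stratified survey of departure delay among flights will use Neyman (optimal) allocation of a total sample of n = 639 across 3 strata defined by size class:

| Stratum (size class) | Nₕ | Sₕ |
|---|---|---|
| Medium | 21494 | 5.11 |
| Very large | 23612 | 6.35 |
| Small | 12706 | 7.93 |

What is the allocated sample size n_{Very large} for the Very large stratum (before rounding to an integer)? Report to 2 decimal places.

265.75

Neyman allocation: nₕ = n·NₕSₕ / Σⱼ NⱼSⱼ.
Σ NⱼSⱼ = 21494·5.11 + 23612·6.35 + 12706·7.93 = 360529.12.
n_{Very large} = 639·23612·6.35 / 360529.12 = 265.75.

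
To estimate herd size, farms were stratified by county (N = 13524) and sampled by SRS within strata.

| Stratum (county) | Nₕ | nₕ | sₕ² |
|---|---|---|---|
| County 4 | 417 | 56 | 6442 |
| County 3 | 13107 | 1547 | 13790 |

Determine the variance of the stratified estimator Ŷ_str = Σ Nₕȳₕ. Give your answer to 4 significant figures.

Var(Ŷ_str) = Σₕ Nₕ²(1 − fₕ)sₕ²/nₕ.
County 4: 417²·(1 − 56/417)·6442/56 = 1.7317131 × 10^7.
County 3: 13107²·(1 − 1547/13107)·13790/1547 = 1.3506259 × 10^9.
Sum = 1.367943 × 10^9.

1.368 × 10^9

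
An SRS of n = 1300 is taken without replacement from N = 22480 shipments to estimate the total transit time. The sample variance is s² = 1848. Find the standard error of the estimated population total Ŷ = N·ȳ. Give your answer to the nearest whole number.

Var(Ŷ) = N²·Var(ȳ) = N²·(1 − n/N)·s²/n.
f = 1300/22480 = 0.05782918; Var(ȳ) = 0.94217082·1848/1300 = 1.3393321.
Var(Ŷ) = 22480² · 1.3393321 = 6.7683201 × 10^8.
SE(Ŷ) = √(6.7683201 × 10^8) = 26016.

26016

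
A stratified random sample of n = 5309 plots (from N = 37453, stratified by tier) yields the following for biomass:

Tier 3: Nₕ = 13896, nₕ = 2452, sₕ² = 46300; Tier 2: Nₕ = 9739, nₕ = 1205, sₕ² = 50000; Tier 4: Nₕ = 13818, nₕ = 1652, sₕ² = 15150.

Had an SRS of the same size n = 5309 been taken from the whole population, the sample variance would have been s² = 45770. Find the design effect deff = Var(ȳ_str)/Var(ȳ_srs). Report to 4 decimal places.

0.7701

Var(ȳ_str) = Σ Wₕ²(1−fₕ)sₕ²/nₕ with Wₕ = Nₕ/37453:
  Tier 3: (13896/37453)²·(1−2452/13896)·46300/2452 = 2.1406958
  Tier 2: (9739/37453)²·(1−1205/9739)·50000/1205 = 2.458537
  Tier 4: (13818/37453)²·(1−1652/13818)·15150/1652 = 1.0990624
  → Var(ȳ_str) = 5.6982952.
Var(ȳ_srs) = (1 − 5309/37453)·45770/5309 = 7.3991443.
deff = 5.6982952 / 7.3991443 = 0.7701.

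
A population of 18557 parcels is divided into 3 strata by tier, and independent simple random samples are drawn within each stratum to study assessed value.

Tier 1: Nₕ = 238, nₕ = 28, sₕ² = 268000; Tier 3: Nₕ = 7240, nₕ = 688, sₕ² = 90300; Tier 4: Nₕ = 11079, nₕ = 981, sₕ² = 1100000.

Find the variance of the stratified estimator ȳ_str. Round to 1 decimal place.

383.8

Var(ȳ_str) = Σₕ Wₕ²(1 − fₕ)sₕ²/nₕ with Wₕ = Nₕ/N, N = 18557.
Tier 1: Wₕ = 0.01282535; term = 0.01282535²·(1 − 0.11764706)·268000/28 = 1.3891767.
Tier 3: Wₕ = 0.39014927; term = 0.39014927²·(1 − 0.09502762)·90300/688 = 18.079909.
Tier 4: Wₕ = 0.59702538; term = 0.59702538²·(1 − 0.08854590)·1100000/981 = 364.28733.
Sum = 383.75642.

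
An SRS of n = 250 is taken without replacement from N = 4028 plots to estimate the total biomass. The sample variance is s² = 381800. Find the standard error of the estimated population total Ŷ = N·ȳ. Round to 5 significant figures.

Var(Ŷ) = N²·Var(ȳ) = N²·(1 − n/N)·s²/n.
f = 250/4028 = 0.06206554; Var(ȳ) = 0.93793446·381800/250 = 1432.4135.
Var(Ŷ) = 4028² · 1432.4135 = 2.32406 × 10^10.
SE(Ŷ) = √(2.32406 × 10^10) = 152450.

152450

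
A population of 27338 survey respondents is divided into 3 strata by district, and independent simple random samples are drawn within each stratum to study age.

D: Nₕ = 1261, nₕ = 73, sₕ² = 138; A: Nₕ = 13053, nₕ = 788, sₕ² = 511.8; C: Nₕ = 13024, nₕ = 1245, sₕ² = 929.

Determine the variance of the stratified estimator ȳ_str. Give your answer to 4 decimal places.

0.2961

Var(ȳ_str) = Σₕ Wₕ²(1 − fₕ)sₕ²/nₕ with Wₕ = Nₕ/N, N = 27338.
D: Wₕ = 0.04612627; term = 0.04612627²·(1 − 0.05789056)·138/73 = 0.0037892589.
A: Wₕ = 0.47746726; term = 0.47746726²·(1 − 0.06036926)·511.8/788 = 0.13912926.
C: Wₕ = 0.47640647; term = 0.47640647²·(1 − 0.09559275)·929/1245 = 0.15316717.
Sum = 0.29608569.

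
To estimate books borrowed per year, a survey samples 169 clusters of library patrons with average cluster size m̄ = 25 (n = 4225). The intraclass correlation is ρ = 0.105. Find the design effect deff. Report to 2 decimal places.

deff = 1 + (25 − 1)·0.105 = 1 + 2.52 = 3.52.

3.52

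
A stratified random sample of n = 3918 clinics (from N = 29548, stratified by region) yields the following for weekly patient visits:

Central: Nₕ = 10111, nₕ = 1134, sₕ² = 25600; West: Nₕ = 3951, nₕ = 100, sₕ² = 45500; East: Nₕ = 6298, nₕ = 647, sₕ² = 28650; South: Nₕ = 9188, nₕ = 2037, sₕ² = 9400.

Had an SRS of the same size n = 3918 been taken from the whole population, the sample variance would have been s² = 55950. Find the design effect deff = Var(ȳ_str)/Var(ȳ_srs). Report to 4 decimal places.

Var(ȳ_str) = Σ Wₕ²(1−fₕ)sₕ²/nₕ with Wₕ = Nₕ/29548:
  Central: (10111/29548)²·(1−1134/10111)·25600/1134 = 2.346908
  West: (3951/29548)²·(1−100/3951)·45500/100 = 7.9293167
  East: (6298/29548)²·(1−647/6298)·28650/647 = 1.805062
  South: (9188/29548)²·(1−2037/9188)·9400/2037 = 0.34727091
  → Var(ȳ_str) = 12.428558.
Var(ȳ_srs) = (1 − 3918/29548)·55950/3918 = 12.386716.
deff = 12.428558 / 12.386716 = 1.0034.

1.0034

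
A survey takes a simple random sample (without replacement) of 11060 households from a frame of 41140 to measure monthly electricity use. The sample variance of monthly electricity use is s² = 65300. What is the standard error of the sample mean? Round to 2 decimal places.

2.08

Under SRS without replacement, Var(ȳ) = (1 − f)·s²/n with f = n/N = 11060/41140 = 0.26883811.
Var(ȳ) = (1 − 0.26883811)·65300/11060 = 0.73116189·5.9041591 = 4.3168961.
SE(ȳ) = √(4.3168961) = 2.08.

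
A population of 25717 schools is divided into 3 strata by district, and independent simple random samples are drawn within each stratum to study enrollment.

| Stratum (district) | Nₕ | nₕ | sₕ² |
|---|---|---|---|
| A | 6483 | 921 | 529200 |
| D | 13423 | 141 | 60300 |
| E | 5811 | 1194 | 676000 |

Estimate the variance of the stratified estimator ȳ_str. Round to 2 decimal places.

Var(ȳ_str) = Σₕ Wₕ²(1 − fₕ)sₕ²/nₕ with Wₕ = Nₕ/N, N = 25717.
A: Wₕ = 0.25209006; term = 0.25209006²·(1 − 0.14206386)·529200/921 = 31.327562.
D: Wₕ = 0.52195046; term = 0.52195046²·(1 − 0.01050436)·60300/141 = 115.28443.
E: Wₕ = 0.22595948; term = 0.22595948²·(1 − 0.20547238)·676000/1194 = 22.967436.
Sum = 169.57943.

169.58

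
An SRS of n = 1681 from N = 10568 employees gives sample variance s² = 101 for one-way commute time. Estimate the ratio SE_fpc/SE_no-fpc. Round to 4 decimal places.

f = n/N = 1681/10568 = 0.15906510.
SE_no-fpc = √(s²/n) = 0.24511892; SE_fpc = √((1−f)s²/n) = 0.22478018.
Ratio = √(1−f) = 0.91702503.

0.9170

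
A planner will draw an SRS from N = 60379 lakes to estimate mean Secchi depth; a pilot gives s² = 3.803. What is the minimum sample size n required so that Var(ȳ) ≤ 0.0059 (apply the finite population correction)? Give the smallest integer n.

638

Without fpc, n₀ = s²/D = 3.803/0.0059 = 644.5763.
With fpc, (1 − n/N)·s²/n ≤ D requires n ≥ n₀/(1 + n₀/N) = 644.5763/(1 + 644.5763/60379) = 637.7678.
Rounding up, n = 638.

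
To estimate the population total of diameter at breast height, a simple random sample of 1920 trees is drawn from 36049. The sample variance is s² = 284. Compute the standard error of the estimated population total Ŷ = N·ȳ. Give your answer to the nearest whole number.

Var(Ŷ) = N²·Var(ȳ) = N²·(1 − n/N)·s²/n.
f = 1920/36049 = 0.05326084; Var(ȳ) = 0.94673916·284/1920 = 0.1400385.
Var(Ŷ) = 36049² · 0.1400385 = 1.8198429 × 10^8.
SE(Ŷ) = √(1.8198429 × 10^8) = 13490.

13490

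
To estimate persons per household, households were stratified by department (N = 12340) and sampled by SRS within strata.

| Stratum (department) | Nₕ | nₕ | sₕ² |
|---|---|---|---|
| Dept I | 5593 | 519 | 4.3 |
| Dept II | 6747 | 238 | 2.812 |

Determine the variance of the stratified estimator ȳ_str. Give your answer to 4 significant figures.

0.004952

Var(ȳ_str) = Σₕ Wₕ²(1 − fₕ)sₕ²/nₕ with Wₕ = Nₕ/N, N = 12340.
Dept I: Wₕ = 0.45324149; term = 0.45324149²·(1 − 0.09279456)·4.3/519 = 0.0015440667.
Dept II: Wₕ = 0.54675851; term = 0.54675851²·(1 − 0.03527494)·2.812/238 = 0.0034074777.
Sum = 0.0049515444.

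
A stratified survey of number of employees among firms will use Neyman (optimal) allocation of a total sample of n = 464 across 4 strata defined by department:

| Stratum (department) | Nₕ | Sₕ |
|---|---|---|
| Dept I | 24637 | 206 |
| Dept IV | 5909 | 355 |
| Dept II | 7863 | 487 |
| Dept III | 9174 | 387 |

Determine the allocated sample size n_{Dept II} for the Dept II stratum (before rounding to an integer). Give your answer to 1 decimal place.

Neyman allocation: nₕ = n·NₕSₕ / Σⱼ NⱼSⱼ.
Σ NⱼSⱼ = 24637·206 + 5909·355 + 7863·487 + 9174·387 = 1.4552536 × 10^7.
n_{Dept II} = 464·7863·487 / (1.4552536 × 10^7) = 122.1.

122.1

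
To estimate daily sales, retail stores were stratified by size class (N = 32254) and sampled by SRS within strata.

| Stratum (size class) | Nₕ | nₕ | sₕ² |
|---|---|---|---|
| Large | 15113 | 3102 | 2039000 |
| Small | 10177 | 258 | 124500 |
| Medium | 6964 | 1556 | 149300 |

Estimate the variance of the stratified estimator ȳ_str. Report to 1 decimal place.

Var(ȳ_str) = Σₕ Wₕ²(1 − fₕ)sₕ²/nₕ with Wₕ = Nₕ/N, N = 32254.
Large: Wₕ = 0.46856204; term = 0.46856204²·(1 − 0.20525376)·2039000/3102 = 114.69332.
Small: Wₕ = 0.31552676; term = 0.31552676²·(1 − 0.02535128)·124500/258 = 46.824176.
Medium: Wₕ = 0.21591120; term = 0.21591120²·(1 − 0.22343481)·149300/1556 = 3.4735895.
Sum = 164.99109.

165.0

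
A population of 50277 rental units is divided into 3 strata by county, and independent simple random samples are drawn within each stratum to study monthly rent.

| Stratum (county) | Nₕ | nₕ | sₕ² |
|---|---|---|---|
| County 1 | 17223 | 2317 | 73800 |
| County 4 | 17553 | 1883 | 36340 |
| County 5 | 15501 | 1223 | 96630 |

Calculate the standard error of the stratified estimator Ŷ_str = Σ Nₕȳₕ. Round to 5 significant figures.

Var(Ŷ_str) = Σₕ Nₕ²(1 − fₕ)sₕ²/nₕ.
County 1: 17223²·(1 − 2317/17223)·73800/2317 = 8.1771177 × 10^9.
County 4: 17553²·(1 − 1883/17553)·36340/1883 = 5.3082938 × 10^9.
County 5: 15501²·(1 − 1223/15501)·96630/1223 = 1.7486892 × 10^10.
Sum = 3.0972304 × 10^10.
SE = √(3.0972304 × 10^10) = 175990.

175990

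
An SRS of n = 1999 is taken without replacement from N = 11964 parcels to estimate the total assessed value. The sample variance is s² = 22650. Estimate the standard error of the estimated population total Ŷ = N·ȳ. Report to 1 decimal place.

36754.0

Var(Ŷ) = N²·Var(ȳ) = N²·(1 − n/N)·s²/n.
f = 1999/11964 = 0.16708459; Var(ȳ) = 0.83291541·22650/1999 = 9.4374858.
Var(Ŷ) = 11964² · 9.4374858 = 1.3508562 × 10^9.
SE(Ŷ) = √(1.3508562 × 10^9) = 36754.0.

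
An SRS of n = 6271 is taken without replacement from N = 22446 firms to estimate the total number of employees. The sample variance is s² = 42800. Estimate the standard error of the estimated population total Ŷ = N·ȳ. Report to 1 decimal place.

49778.9

Var(Ŷ) = N²·Var(ȳ) = N²·(1 − n/N)·s²/n.
f = 6271/22446 = 0.27938163; Var(ȳ) = 0.72061837·42800/6271 = 4.9182692.
Var(Ŷ) = 22446² · 4.9182692 = 2.4779367 × 10^9.
SE(Ŷ) = √(2.4779367 × 10^9) = 49778.9.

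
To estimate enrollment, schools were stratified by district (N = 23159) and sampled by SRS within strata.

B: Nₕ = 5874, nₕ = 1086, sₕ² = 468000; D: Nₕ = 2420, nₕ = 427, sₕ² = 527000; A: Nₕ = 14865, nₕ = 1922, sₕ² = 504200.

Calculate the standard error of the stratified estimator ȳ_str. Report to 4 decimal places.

11.3049

Var(ȳ_str) = Σₕ Wₕ²(1 − fₕ)sₕ²/nₕ with Wₕ = Nₕ/N, N = 23159.
B: Wₕ = 0.25363789; term = 0.25363789²·(1 − 0.18488253)·468000/1086 = 22.597714.
D: Wₕ = 0.10449501; term = 0.10449501²·(1 − 0.17644628)·527000/427 = 11.098539.
A: Wₕ = 0.64186709; term = 0.64186709²·(1 − 0.12929701)·504200/1922 = 94.104354.
Sum = 127.80061.
SE = √(127.80061) = 11.3049.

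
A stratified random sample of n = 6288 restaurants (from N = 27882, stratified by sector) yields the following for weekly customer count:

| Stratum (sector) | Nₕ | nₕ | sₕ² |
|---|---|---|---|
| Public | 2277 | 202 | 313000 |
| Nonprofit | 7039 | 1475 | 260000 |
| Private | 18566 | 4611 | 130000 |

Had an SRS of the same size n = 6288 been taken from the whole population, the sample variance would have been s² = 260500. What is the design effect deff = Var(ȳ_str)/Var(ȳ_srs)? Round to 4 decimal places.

0.8631

Var(ȳ_str) = Σ Wₕ²(1−fₕ)sₕ²/nₕ with Wₕ = Nₕ/27882:
  Public: (2277/27882)²·(1−202/2277)·313000/202 = 9.4172967
  Nonprofit: (7039/27882)²·(1−1475/7039)·260000/1475 = 8.8803804
  Private: (18566/27882)²·(1−4611/18566)·130000/4611 = 9.3961204
  → Var(ȳ_str) = 27.693798.
Var(ȳ_srs) = (1 − 6288/27882)·260500/6288 = 32.085172.
deff = 27.693798 / 32.085172 = 0.8631.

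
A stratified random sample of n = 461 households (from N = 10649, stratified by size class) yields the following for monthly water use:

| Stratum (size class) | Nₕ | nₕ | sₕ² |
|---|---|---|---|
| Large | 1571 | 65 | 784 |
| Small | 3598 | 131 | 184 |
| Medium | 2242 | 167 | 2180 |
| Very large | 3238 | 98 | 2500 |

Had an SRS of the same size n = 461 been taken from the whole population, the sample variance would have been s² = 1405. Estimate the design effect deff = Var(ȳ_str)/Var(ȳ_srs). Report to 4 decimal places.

1.1074

Var(ȳ_str) = Σ Wₕ²(1−fₕ)sₕ²/nₕ with Wₕ = Nₕ/10649:
  Large: (1571/10649)²·(1−65/1571)·784/65 = 0.25164379
  Small: (3598/10649)²·(1−131/3598)·184/131 = 0.15450548
  Medium: (2242/10649)²·(1−167/2242)·2180/167 = 0.53552047
  Very large: (3238/10649)²·(1−98/3238)·2500/98 = 2.2871928
  → Var(ȳ_str) = 3.2288625.
Var(ȳ_srs) = (1 − 461/10649)·1405/461 = 2.9157851.
deff = 3.2288625 / 2.9157851 = 1.1074.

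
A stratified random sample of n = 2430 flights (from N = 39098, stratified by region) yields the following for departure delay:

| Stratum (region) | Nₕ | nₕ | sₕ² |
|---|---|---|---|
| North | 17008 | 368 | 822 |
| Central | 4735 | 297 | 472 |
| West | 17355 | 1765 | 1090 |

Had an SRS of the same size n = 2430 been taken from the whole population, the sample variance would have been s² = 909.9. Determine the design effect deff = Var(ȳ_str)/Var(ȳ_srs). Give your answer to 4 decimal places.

1.5511

Var(ȳ_str) = Σ Wₕ²(1−fₕ)sₕ²/nₕ with Wₕ = Nₕ/39098:
  North: (17008/39098)²·(1−368/17008)·822/368 = 0.41354377
  Central: (4735/39098)²·(1−297/4735)·472/297 = 0.021846594
  West: (17355/39098)²·(1−1765/17355)·1090/1765 = 0.10930586
  → Var(ȳ_str) = 0.54469622.
Var(ȳ_srs) = (1 − 2430/39098)·909.9/2430 = 0.35117215.
deff = 0.54469622 / 0.35117215 = 1.5511.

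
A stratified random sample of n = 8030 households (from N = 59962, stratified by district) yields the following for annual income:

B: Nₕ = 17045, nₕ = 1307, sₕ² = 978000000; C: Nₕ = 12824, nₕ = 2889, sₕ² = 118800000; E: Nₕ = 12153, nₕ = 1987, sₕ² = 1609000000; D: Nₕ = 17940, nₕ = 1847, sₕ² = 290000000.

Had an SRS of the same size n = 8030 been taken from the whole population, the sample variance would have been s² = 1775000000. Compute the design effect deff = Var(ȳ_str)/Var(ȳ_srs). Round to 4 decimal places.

Var(ȳ_str) = Σ Wₕ²(1−fₕ)sₕ²/nₕ with Wₕ = Nₕ/59962:
  B: (17045/59962)²·(1−1307/17045)·978000000/1307 = 55828.71
  C: (12824/59962)²·(1−2889/12824)·118800000/2889 = 1457.1627
  E: (12153/59962)²·(1−1987/12153)·1609000000/1987 = 27825.281
  D: (17940/59962)²·(1−1847/17940)·290000000/1847 = 12607.772
  → Var(ȳ_str) = 97718.926.
Var(ȳ_srs) = (1 − 8030/59962)·1775000000/8030 = 191444.
deff = 97718.926 / 191444 = 0.5104.

0.5104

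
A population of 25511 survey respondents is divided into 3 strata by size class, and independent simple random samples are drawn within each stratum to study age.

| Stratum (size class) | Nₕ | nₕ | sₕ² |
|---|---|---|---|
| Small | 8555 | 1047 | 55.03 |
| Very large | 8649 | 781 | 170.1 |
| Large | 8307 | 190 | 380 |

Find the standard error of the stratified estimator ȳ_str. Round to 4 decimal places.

0.4849

Var(ȳ_str) = Σₕ Wₕ²(1 − fₕ)sₕ²/nₕ with Wₕ = Nₕ/N, N = 25511.
Small: Wₕ = 0.33534554; term = 0.33534554²·(1 − 0.12238457)·55.03/1047 = 0.0051873093.
Very large: Wₕ = 0.33903022; term = 0.33903022²·(1 − 0.09029946)·170.1/781 = 0.022773436.
Large: Wₕ = 0.32562424; term = 0.32562424²·(1 − 0.02287228)·380/190 = 0.20721194.
Sum = 0.23517269.
SE = √(0.23517269) = 0.4849.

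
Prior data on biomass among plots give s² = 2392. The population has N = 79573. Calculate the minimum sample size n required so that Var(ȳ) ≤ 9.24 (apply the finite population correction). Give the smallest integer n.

Without fpc, n₀ = s²/D = 2392/9.24 = 258.8745.
With fpc, (1 − n/N)·s²/n ≤ D requires n ≥ n₀/(1 + n₀/N) = 258.8745/(1 + 258.8745/79573) = 258.0350.
Rounding up, n = 259.

259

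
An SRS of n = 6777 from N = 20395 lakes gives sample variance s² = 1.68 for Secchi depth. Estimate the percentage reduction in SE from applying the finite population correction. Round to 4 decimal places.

f = n/N = 6777/20395 = 0.33228733.
SE_no-fpc = √(s²/n) = 0.015744755; SE_fpc = √((1−f)s²/n) = 0.01286562.
Ratio = √(1−f) = 0.81713688. Reduction = 100·(1 − 0.81713688) = 18.2863%.

18.2863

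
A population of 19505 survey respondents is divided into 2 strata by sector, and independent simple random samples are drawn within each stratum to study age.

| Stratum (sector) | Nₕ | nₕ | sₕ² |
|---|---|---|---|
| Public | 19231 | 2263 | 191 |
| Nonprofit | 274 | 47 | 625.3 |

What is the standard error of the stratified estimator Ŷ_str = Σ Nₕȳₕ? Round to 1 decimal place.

5326.2

Var(Ŷ_str) = Σₕ Nₕ²(1 − fₕ)sₕ²/nₕ.
Public: 19231²·(1 − 2263/19231)·191/2263 = 2.7541103 × 10^7.
Nonprofit: 274²·(1 − 47/274)·625.3/47 = 827498.07.
Sum = 2.8368601 × 10^7.
SE = √(2.8368601 × 10^7) = 5326.2.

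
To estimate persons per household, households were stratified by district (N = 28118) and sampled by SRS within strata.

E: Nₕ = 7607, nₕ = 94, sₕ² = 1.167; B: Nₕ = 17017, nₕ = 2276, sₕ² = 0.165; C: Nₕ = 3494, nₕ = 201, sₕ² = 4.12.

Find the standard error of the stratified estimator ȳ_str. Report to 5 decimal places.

0.03491

Var(ȳ_str) = Σₕ Wₕ²(1 − fₕ)sₕ²/nₕ with Wₕ = Nₕ/N, N = 28118.
E: Wₕ = 0.27053845; term = 0.27053845²·(1 − 0.01235704)·1.167/94 = 8.9743077 × 10^-4.
B: Wₕ = 0.60519952; term = 0.60519952²·(1 − 0.13374860)·0.165/2276 = 2.3001321 × 10^-5.
C: Wₕ = 0.12426204; term = 0.12426204²·(1 − 0.05752719)·4.12/201 = 2.9829566 × 10^-4.
Sum = 0.0012187278.
SE = √(0.0012187278) = 0.03491.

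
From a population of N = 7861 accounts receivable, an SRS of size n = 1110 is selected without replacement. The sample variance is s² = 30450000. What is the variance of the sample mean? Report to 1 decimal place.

Under SRS without replacement, Var(ȳ) = (1 − f)·s²/n with f = n/N = 1110/7861 = 0.14120341.
Var(ȳ) = (1 − 0.14120341)·30450000/1110 = 0.85879659·27432.432 = 23558.879.

23558.9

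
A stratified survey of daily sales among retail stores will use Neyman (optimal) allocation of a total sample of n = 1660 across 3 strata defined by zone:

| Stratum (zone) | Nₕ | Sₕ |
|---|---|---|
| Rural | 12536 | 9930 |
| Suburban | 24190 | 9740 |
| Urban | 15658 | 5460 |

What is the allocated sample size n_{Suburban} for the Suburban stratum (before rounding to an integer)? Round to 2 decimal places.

877.75

Neyman allocation: nₕ = n·NₕSₕ / Σⱼ NⱼSⱼ.
Σ NⱼSⱼ = 12536·9930 + 24190·9740 + 15658·5460 = 4.4558576 × 10^8.
n_{Suburban} = 1660·24190·9740 / (4.4558576 × 10^8) = 877.75.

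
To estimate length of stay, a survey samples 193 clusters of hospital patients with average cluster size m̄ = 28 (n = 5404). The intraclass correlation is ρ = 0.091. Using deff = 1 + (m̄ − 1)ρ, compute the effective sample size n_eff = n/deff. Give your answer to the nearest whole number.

1563

deff = 1 + (28 − 1)·0.091 = 1 + 2.457 = 3.457.
n_eff = 5404 / 3.457 = 1563.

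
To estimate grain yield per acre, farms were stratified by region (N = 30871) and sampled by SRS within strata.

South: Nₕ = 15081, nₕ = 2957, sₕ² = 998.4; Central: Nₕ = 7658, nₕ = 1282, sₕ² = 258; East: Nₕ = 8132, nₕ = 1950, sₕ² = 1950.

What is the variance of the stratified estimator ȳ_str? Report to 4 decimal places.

0.1278

Var(ȳ_str) = Σₕ Wₕ²(1 − fₕ)sₕ²/nₕ with Wₕ = Nₕ/N, N = 30871.
South: Wₕ = 0.48851673; term = 0.48851673²·(1 − 0.19607453)·998.4/2957 = 0.064778057.
Central: Wₕ = 0.24806453; term = 0.24806453²·(1 − 0.16740663)·258/1282 = 0.010310838.
East: Wₕ = 0.26341874; term = 0.26341874²·(1 − 0.23979341)·1950/1950 = 0.052750305.
Sum = 0.1278392.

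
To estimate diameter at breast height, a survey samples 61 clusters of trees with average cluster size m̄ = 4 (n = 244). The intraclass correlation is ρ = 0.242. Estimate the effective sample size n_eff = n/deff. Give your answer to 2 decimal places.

deff = 1 + (4 − 1)·0.242 = 1 + 0.726 = 1.726.
n_eff = 244 / 1.726 = 141.37.

141.37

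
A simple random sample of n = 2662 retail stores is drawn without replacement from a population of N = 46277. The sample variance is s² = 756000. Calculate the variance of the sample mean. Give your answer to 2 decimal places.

Under SRS without replacement, Var(ȳ) = (1 − f)·s²/n with f = n/N = 2662/46277 = 0.05752318.
Var(ȳ) = (1 − 0.05752318)·756000/2662 = 0.94247682·283.99699 = 267.66059.

267.66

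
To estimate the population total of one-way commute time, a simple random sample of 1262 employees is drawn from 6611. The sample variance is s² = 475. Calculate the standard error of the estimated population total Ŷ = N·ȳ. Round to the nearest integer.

Var(Ŷ) = N²·Var(ȳ) = N²·(1 − n/N)·s²/n.
f = 1262/6611 = 0.19089396; Var(ȳ) = 0.80910604·475/1262 = 0.30453674.
Var(Ŷ) = 6611² · 0.30453674 = 1.3309876 × 10^7.
SE(Ŷ) = √(1.3309876 × 10^7) = 3648.

3648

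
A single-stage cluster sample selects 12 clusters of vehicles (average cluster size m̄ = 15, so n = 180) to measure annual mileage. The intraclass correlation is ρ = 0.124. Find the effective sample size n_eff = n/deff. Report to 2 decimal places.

deff = 1 + (15 − 1)·0.124 = 1 + 1.736 = 2.736.
n_eff = 180 / 2.736 = 65.79.

65.79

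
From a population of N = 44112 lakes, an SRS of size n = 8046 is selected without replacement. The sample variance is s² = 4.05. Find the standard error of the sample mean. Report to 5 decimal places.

Under SRS without replacement, Var(ȳ) = (1 − f)·s²/n with f = n/N = 8046/44112 = 0.18239935.
Var(ȳ) = (1 − 0.18239935)·4.05/8046 = 0.81760065·5.033557 × 10^-4 = 4.1154395 × 10^-4.
SE(ȳ) = √(4.1154395 × 10^-4) = 0.02029.

0.02029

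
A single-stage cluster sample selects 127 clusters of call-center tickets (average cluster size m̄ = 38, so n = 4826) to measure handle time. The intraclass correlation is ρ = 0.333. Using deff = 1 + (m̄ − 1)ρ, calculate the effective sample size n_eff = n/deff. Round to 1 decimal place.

deff = 1 + (38 − 1)·0.333 = 1 + 12.321 = 13.321.
n_eff = 4826 / 13.321 = 362.3.

362.3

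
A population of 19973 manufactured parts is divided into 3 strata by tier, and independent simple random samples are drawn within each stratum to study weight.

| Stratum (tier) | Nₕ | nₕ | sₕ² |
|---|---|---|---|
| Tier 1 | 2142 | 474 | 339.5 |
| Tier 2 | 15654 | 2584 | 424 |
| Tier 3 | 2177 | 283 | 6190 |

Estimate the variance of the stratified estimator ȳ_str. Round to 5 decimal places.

0.31665

Var(ȳ_str) = Σₕ Wₕ²(1 − fₕ)sₕ²/nₕ with Wₕ = Nₕ/N, N = 19973.
Tier 1: Wₕ = 0.10724478; term = 0.10724478²·(1 − 0.22128852)·339.5/474 = 0.0064149067.
Tier 2: Wₕ = 0.78375807; term = 0.78375807²·(1 − 0.16506963)·424/2584 = 0.084156499.
Tier 3: Wₕ = 0.10899715; term = 0.10899715²·(1 − 0.12999541)·6190/283 = 0.22607681.
Sum = 0.31664822.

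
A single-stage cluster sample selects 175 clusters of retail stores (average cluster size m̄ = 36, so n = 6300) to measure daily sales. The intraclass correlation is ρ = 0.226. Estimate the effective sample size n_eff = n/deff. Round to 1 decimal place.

deff = 1 + (36 − 1)·0.226 = 1 + 7.91 = 8.91.
n_eff = 6300 / 8.91 = 707.1.

707.1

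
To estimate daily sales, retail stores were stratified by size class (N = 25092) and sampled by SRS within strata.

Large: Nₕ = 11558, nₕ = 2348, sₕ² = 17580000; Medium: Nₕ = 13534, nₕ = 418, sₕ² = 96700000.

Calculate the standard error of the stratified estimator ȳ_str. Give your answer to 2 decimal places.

257.86

Var(ȳ_str) = Σₕ Wₕ²(1 − fₕ)sₕ²/nₕ with Wₕ = Nₕ/N, N = 25092.
Large: Wₕ = 0.46062490; term = 0.46062490²·(1 − 0.20314933)·17580000/2348 = 1265.88.
Medium: Wₕ = 0.53937510; term = 0.53937510²·(1 − 0.03088518)·96700000/418 = 65223.968.
Sum = 66489.848.
SE = √(66489.848) = 257.86.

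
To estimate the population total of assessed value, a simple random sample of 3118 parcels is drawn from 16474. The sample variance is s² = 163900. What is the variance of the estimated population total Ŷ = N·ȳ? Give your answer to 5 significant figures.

1.1566 × 10^10

Var(Ŷ) = N²·Var(ȳ) = N²·(1 − n/N)·s²/n.
f = 3118/16474 = 0.18926794; Var(ȳ) = 0.81073206·163900/3118 = 42.616737.
Var(Ŷ) = 16474² · 42.616737 = 1.156587 × 10^10.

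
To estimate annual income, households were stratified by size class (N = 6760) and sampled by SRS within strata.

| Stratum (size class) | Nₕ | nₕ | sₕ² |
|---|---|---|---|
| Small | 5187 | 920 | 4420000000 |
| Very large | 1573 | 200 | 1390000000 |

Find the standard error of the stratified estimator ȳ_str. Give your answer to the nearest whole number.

Var(ȳ_str) = Σₕ Wₕ²(1 − fₕ)sₕ²/nₕ with Wₕ = Nₕ/N, N = 6760.
Small: Wₕ = 0.76730769; term = 0.76730769²·(1 − 0.17736649)·4420000000/920 = 2.3269119 × 10^6.
Very large: Wₕ = 0.23269231; term = 0.23269231²·(1 − 0.12714558)·1390000000/200 = 328466.19.
Sum = 2.6553781 × 10^6.
SE = √(2.6553781 × 10^6) = 1630.

1630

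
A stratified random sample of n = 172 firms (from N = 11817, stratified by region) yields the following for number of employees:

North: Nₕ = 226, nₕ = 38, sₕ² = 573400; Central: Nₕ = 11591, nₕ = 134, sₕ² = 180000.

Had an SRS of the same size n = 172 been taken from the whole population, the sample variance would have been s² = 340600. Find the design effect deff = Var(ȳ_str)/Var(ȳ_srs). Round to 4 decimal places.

Var(ȳ_str) = Σ Wₕ²(1−fₕ)sₕ²/nₕ with Wₕ = Nₕ/11817:
  North: (226/11817)²·(1−38/226)·573400/38 = 4.5911968
  Central: (11591/11817)²·(1−134/11591)·180000/134 = 1277.4534
  → Var(ȳ_str) = 1282.0446.
Var(ȳ_srs) = (1 − 172/11817)·340600/172 = 1951.4097.
deff = 1282.0446 / 1951.4097 = 0.6570.

0.6570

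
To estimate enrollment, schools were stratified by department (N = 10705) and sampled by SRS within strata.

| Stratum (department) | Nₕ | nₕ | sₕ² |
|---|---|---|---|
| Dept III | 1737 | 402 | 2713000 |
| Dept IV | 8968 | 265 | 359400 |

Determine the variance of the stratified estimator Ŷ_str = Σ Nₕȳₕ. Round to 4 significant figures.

1.215 × 10^11

Var(Ŷ_str) = Σₕ Nₕ²(1 − fₕ)sₕ²/nₕ.
Dept III: 1737²·(1 − 402/1737)·2713000/402 = 1.5649657 × 10^10.
Dept IV: 8968²·(1 − 265/8968)·359400/265 = 1.0585144 × 10^11.
Sum = 1.215011 × 10^11.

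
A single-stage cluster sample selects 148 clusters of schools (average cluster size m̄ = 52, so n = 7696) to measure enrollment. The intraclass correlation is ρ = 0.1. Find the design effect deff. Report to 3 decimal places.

deff = 1 + (52 − 1)·0.1 = 1 + 5.1 = 6.1.

6.100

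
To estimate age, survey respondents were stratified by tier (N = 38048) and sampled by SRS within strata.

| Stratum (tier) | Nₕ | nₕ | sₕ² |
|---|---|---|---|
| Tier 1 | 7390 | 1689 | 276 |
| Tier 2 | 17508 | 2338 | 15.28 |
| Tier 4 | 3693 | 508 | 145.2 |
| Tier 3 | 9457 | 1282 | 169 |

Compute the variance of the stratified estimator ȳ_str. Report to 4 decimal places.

Var(ȳ_str) = Σₕ Wₕ²(1 − fₕ)sₕ²/nₕ with Wₕ = Nₕ/N, N = 38048.
Tier 1: Wₕ = 0.19422834; term = 0.19422834²·(1 − 0.22855210)·276/1689 = 0.0047556649.
Tier 2: Wₕ = 0.46015559; term = 0.46015559²·(1 − 0.13353895)·15.28/2338 = 0.00119905.
Tier 4: Wₕ = 0.09706161; term = 0.09706161²·(1 − 0.13755754)·145.2/508 = 0.0023223517.
Tier 3: Wₕ = 0.24855446; term = 0.24855446²·(1 − 0.13556096)·169/1282 = 0.0070400568.
Sum = 0.015317123.

0.0153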